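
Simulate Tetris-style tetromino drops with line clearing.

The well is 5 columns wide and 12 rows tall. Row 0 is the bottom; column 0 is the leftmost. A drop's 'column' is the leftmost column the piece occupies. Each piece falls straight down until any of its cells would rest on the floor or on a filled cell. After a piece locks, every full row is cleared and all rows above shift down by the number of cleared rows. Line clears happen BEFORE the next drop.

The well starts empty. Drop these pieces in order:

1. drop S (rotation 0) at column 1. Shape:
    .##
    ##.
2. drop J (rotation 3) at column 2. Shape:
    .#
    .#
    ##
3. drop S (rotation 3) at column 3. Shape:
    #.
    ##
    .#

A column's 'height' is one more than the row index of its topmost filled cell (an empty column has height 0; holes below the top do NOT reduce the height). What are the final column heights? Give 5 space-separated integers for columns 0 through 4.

Answer: 0 1 3 7 6

Derivation:
Drop 1: S rot0 at col 1 lands with bottom-row=0; cleared 0 line(s) (total 0); column heights now [0 1 2 2 0], max=2
Drop 2: J rot3 at col 2 lands with bottom-row=2; cleared 0 line(s) (total 0); column heights now [0 1 3 5 0], max=5
Drop 3: S rot3 at col 3 lands with bottom-row=4; cleared 0 line(s) (total 0); column heights now [0 1 3 7 6], max=7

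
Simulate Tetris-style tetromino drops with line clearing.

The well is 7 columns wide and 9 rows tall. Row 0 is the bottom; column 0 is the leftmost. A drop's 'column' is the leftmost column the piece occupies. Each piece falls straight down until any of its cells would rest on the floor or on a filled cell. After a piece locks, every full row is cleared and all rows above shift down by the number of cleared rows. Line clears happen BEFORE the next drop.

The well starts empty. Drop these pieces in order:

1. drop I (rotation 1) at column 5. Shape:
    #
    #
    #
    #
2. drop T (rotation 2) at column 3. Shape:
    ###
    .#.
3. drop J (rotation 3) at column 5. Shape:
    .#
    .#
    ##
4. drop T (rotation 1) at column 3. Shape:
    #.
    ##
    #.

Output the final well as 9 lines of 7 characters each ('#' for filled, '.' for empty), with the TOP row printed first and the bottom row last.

Drop 1: I rot1 at col 5 lands with bottom-row=0; cleared 0 line(s) (total 0); column heights now [0 0 0 0 0 4 0], max=4
Drop 2: T rot2 at col 3 lands with bottom-row=3; cleared 0 line(s) (total 0); column heights now [0 0 0 5 5 5 0], max=5
Drop 3: J rot3 at col 5 lands with bottom-row=5; cleared 0 line(s) (total 0); column heights now [0 0 0 5 5 6 8], max=8
Drop 4: T rot1 at col 3 lands with bottom-row=5; cleared 0 line(s) (total 0); column heights now [0 0 0 8 7 6 8], max=8

Answer: .......
...#..#
...##.#
...#.##
...###.
....##.
.....#.
.....#.
.....#.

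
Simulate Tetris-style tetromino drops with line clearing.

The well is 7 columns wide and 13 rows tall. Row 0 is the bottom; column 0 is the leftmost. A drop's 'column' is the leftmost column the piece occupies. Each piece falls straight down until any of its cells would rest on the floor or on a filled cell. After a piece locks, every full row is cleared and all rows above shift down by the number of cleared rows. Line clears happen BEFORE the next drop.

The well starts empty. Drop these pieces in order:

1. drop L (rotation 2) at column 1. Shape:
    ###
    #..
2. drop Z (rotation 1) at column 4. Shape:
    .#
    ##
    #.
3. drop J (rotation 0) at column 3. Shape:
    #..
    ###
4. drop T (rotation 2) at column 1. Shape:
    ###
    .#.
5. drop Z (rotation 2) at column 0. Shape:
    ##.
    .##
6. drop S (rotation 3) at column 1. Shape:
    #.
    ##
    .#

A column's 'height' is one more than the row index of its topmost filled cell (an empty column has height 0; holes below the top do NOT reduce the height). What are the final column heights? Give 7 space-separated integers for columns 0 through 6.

Answer: 8 10 9 6 4 4 0

Derivation:
Drop 1: L rot2 at col 1 lands with bottom-row=0; cleared 0 line(s) (total 0); column heights now [0 2 2 2 0 0 0], max=2
Drop 2: Z rot1 at col 4 lands with bottom-row=0; cleared 0 line(s) (total 0); column heights now [0 2 2 2 2 3 0], max=3
Drop 3: J rot0 at col 3 lands with bottom-row=3; cleared 0 line(s) (total 0); column heights now [0 2 2 5 4 4 0], max=5
Drop 4: T rot2 at col 1 lands with bottom-row=4; cleared 0 line(s) (total 0); column heights now [0 6 6 6 4 4 0], max=6
Drop 5: Z rot2 at col 0 lands with bottom-row=6; cleared 0 line(s) (total 0); column heights now [8 8 7 6 4 4 0], max=8
Drop 6: S rot3 at col 1 lands with bottom-row=7; cleared 0 line(s) (total 0); column heights now [8 10 9 6 4 4 0], max=10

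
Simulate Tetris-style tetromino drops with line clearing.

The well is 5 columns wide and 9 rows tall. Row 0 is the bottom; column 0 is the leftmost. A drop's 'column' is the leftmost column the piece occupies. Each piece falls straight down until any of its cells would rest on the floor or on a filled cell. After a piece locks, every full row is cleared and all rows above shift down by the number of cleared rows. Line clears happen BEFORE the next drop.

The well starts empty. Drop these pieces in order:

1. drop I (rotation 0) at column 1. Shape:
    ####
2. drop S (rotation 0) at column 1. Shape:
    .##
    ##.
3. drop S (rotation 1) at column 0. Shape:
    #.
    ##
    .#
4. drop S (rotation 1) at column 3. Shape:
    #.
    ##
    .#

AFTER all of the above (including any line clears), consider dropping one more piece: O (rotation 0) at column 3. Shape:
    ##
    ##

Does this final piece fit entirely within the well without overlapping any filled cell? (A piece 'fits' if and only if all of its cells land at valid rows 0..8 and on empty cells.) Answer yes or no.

Drop 1: I rot0 at col 1 lands with bottom-row=0; cleared 0 line(s) (total 0); column heights now [0 1 1 1 1], max=1
Drop 2: S rot0 at col 1 lands with bottom-row=1; cleared 0 line(s) (total 0); column heights now [0 2 3 3 1], max=3
Drop 3: S rot1 at col 0 lands with bottom-row=2; cleared 0 line(s) (total 0); column heights now [5 4 3 3 1], max=5
Drop 4: S rot1 at col 3 lands with bottom-row=2; cleared 0 line(s) (total 0); column heights now [5 4 3 5 4], max=5
Test piece O rot0 at col 3 (width 2): heights before test = [5 4 3 5 4]; fits = True

Answer: yes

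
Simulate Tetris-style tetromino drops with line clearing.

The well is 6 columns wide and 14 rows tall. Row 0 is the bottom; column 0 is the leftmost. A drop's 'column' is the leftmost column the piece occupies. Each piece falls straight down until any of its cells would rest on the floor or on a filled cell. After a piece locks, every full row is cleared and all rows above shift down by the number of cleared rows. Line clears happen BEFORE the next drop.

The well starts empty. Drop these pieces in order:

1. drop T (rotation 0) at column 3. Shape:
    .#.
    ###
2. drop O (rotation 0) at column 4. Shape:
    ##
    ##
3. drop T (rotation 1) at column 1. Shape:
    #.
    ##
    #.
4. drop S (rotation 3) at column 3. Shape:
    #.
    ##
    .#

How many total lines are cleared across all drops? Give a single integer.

Answer: 0

Derivation:
Drop 1: T rot0 at col 3 lands with bottom-row=0; cleared 0 line(s) (total 0); column heights now [0 0 0 1 2 1], max=2
Drop 2: O rot0 at col 4 lands with bottom-row=2; cleared 0 line(s) (total 0); column heights now [0 0 0 1 4 4], max=4
Drop 3: T rot1 at col 1 lands with bottom-row=0; cleared 0 line(s) (total 0); column heights now [0 3 2 1 4 4], max=4
Drop 4: S rot3 at col 3 lands with bottom-row=4; cleared 0 line(s) (total 0); column heights now [0 3 2 7 6 4], max=7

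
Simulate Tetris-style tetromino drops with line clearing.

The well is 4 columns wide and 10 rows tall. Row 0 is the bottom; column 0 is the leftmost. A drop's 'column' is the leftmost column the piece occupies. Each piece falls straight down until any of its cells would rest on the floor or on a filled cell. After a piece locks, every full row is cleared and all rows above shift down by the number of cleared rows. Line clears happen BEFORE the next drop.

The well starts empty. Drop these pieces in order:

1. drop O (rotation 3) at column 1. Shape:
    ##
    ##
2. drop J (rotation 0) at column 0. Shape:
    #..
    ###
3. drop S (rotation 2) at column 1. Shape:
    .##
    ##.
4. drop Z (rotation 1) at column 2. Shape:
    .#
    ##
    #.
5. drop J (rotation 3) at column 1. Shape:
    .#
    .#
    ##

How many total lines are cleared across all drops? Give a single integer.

Drop 1: O rot3 at col 1 lands with bottom-row=0; cleared 0 line(s) (total 0); column heights now [0 2 2 0], max=2
Drop 2: J rot0 at col 0 lands with bottom-row=2; cleared 0 line(s) (total 0); column heights now [4 3 3 0], max=4
Drop 3: S rot2 at col 1 lands with bottom-row=3; cleared 0 line(s) (total 0); column heights now [4 4 5 5], max=5
Drop 4: Z rot1 at col 2 lands with bottom-row=5; cleared 0 line(s) (total 0); column heights now [4 4 7 8], max=8
Drop 5: J rot3 at col 1 lands with bottom-row=7; cleared 0 line(s) (total 0); column heights now [4 8 10 8], max=10

Answer: 0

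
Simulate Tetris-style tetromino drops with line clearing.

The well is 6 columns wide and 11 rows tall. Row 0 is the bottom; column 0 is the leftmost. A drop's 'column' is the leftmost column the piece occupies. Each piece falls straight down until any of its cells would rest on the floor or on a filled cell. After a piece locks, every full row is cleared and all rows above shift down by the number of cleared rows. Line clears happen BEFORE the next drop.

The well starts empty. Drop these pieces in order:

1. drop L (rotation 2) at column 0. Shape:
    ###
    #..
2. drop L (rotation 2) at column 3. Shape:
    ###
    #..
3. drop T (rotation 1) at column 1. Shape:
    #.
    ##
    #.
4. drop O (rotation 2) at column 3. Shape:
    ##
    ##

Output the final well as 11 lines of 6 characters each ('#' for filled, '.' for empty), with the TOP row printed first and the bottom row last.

Drop 1: L rot2 at col 0 lands with bottom-row=0; cleared 0 line(s) (total 0); column heights now [2 2 2 0 0 0], max=2
Drop 2: L rot2 at col 3 lands with bottom-row=0; cleared 1 line(s) (total 1); column heights now [1 0 0 1 0 0], max=1
Drop 3: T rot1 at col 1 lands with bottom-row=0; cleared 0 line(s) (total 1); column heights now [1 3 2 1 0 0], max=3
Drop 4: O rot2 at col 3 lands with bottom-row=1; cleared 0 line(s) (total 1); column heights now [1 3 2 3 3 0], max=3

Answer: ......
......
......
......
......
......
......
......
.#.##.
.####.
##.#..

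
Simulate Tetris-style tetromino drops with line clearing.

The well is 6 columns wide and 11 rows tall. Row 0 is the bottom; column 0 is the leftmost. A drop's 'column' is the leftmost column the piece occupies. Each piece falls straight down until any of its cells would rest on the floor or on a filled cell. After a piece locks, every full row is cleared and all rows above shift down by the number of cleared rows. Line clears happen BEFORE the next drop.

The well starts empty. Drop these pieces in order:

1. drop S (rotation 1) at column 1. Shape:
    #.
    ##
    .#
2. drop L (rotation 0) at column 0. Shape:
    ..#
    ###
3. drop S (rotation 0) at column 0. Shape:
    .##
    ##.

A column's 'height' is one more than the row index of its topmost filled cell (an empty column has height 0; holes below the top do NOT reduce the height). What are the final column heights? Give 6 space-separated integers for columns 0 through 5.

Answer: 5 6 6 0 0 0

Derivation:
Drop 1: S rot1 at col 1 lands with bottom-row=0; cleared 0 line(s) (total 0); column heights now [0 3 2 0 0 0], max=3
Drop 2: L rot0 at col 0 lands with bottom-row=3; cleared 0 line(s) (total 0); column heights now [4 4 5 0 0 0], max=5
Drop 3: S rot0 at col 0 lands with bottom-row=4; cleared 0 line(s) (total 0); column heights now [5 6 6 0 0 0], max=6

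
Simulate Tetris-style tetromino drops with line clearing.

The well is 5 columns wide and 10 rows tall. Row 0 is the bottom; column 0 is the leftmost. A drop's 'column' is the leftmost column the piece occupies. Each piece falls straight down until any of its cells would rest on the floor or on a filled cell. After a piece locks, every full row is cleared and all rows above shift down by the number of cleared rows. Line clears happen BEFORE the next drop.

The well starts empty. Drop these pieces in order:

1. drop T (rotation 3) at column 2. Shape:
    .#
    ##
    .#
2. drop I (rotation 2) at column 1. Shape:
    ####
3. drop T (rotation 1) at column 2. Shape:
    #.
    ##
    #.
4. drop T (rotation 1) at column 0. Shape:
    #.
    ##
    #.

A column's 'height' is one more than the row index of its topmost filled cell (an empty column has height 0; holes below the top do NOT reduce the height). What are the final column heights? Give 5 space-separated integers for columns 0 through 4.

Answer: 5 4 6 5 0

Derivation:
Drop 1: T rot3 at col 2 lands with bottom-row=0; cleared 0 line(s) (total 0); column heights now [0 0 2 3 0], max=3
Drop 2: I rot2 at col 1 lands with bottom-row=3; cleared 0 line(s) (total 0); column heights now [0 4 4 4 4], max=4
Drop 3: T rot1 at col 2 lands with bottom-row=4; cleared 0 line(s) (total 0); column heights now [0 4 7 6 4], max=7
Drop 4: T rot1 at col 0 lands with bottom-row=3; cleared 1 line(s) (total 1); column heights now [5 4 6 5 0], max=6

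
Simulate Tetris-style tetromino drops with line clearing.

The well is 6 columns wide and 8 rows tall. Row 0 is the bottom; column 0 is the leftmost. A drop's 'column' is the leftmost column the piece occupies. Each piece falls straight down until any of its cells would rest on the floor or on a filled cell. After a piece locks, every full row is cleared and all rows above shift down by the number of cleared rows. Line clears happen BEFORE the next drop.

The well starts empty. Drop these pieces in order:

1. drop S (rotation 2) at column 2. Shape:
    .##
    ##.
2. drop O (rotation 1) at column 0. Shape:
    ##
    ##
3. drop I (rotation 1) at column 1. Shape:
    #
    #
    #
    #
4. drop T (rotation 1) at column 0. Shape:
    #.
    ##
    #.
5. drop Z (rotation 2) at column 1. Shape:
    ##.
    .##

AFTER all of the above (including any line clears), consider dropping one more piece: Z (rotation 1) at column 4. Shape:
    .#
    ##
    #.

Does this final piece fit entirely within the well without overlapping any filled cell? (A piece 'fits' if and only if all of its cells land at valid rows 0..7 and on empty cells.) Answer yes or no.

Drop 1: S rot2 at col 2 lands with bottom-row=0; cleared 0 line(s) (total 0); column heights now [0 0 1 2 2 0], max=2
Drop 2: O rot1 at col 0 lands with bottom-row=0; cleared 0 line(s) (total 0); column heights now [2 2 1 2 2 0], max=2
Drop 3: I rot1 at col 1 lands with bottom-row=2; cleared 0 line(s) (total 0); column heights now [2 6 1 2 2 0], max=6
Drop 4: T rot1 at col 0 lands with bottom-row=5; cleared 0 line(s) (total 0); column heights now [8 7 1 2 2 0], max=8
Drop 5: Z rot2 at col 1 lands with bottom-row=6; cleared 0 line(s) (total 0); column heights now [8 8 8 7 2 0], max=8
Test piece Z rot1 at col 4 (width 2): heights before test = [8 8 8 7 2 0]; fits = True

Answer: yes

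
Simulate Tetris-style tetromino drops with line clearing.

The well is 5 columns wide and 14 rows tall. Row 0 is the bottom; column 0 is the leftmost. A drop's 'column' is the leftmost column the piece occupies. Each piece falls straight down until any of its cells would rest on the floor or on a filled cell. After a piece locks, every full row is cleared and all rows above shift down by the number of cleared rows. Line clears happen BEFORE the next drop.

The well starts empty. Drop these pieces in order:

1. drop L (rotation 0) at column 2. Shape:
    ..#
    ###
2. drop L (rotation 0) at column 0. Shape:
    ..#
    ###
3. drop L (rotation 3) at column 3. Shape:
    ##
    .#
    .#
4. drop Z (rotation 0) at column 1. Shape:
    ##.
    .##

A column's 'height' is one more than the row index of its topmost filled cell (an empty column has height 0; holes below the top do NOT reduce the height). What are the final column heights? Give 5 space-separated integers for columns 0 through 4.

Answer: 2 7 7 6 5

Derivation:
Drop 1: L rot0 at col 2 lands with bottom-row=0; cleared 0 line(s) (total 0); column heights now [0 0 1 1 2], max=2
Drop 2: L rot0 at col 0 lands with bottom-row=1; cleared 0 line(s) (total 0); column heights now [2 2 3 1 2], max=3
Drop 3: L rot3 at col 3 lands with bottom-row=2; cleared 0 line(s) (total 0); column heights now [2 2 3 5 5], max=5
Drop 4: Z rot0 at col 1 lands with bottom-row=5; cleared 0 line(s) (total 0); column heights now [2 7 7 6 5], max=7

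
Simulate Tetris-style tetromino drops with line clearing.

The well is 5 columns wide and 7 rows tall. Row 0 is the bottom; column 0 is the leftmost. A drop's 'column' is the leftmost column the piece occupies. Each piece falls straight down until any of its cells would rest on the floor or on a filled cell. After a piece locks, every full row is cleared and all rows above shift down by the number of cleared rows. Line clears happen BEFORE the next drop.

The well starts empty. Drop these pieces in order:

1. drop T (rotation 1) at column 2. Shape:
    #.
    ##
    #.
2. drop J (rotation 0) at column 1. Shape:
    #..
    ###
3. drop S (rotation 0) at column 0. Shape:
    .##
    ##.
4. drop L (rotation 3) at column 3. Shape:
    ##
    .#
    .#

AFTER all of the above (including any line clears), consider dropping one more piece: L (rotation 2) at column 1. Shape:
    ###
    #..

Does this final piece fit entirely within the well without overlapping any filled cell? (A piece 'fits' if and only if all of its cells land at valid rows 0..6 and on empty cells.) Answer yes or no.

Answer: no

Derivation:
Drop 1: T rot1 at col 2 lands with bottom-row=0; cleared 0 line(s) (total 0); column heights now [0 0 3 2 0], max=3
Drop 2: J rot0 at col 1 lands with bottom-row=3; cleared 0 line(s) (total 0); column heights now [0 5 4 4 0], max=5
Drop 3: S rot0 at col 0 lands with bottom-row=5; cleared 0 line(s) (total 0); column heights now [6 7 7 4 0], max=7
Drop 4: L rot3 at col 3 lands with bottom-row=2; cleared 0 line(s) (total 0); column heights now [6 7 7 5 5], max=7
Test piece L rot2 at col 1 (width 3): heights before test = [6 7 7 5 5]; fits = False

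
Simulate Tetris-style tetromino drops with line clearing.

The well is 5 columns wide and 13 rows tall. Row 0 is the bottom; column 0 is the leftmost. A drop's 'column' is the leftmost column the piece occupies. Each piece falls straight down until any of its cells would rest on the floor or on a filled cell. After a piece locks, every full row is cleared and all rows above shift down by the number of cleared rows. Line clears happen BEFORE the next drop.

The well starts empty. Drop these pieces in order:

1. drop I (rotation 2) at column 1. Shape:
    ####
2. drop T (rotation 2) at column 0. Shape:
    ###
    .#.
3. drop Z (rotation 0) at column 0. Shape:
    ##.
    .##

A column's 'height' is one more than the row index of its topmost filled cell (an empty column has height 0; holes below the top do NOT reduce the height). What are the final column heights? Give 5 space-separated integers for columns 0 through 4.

Answer: 5 5 4 1 1

Derivation:
Drop 1: I rot2 at col 1 lands with bottom-row=0; cleared 0 line(s) (total 0); column heights now [0 1 1 1 1], max=1
Drop 2: T rot2 at col 0 lands with bottom-row=1; cleared 0 line(s) (total 0); column heights now [3 3 3 1 1], max=3
Drop 3: Z rot0 at col 0 lands with bottom-row=3; cleared 0 line(s) (total 0); column heights now [5 5 4 1 1], max=5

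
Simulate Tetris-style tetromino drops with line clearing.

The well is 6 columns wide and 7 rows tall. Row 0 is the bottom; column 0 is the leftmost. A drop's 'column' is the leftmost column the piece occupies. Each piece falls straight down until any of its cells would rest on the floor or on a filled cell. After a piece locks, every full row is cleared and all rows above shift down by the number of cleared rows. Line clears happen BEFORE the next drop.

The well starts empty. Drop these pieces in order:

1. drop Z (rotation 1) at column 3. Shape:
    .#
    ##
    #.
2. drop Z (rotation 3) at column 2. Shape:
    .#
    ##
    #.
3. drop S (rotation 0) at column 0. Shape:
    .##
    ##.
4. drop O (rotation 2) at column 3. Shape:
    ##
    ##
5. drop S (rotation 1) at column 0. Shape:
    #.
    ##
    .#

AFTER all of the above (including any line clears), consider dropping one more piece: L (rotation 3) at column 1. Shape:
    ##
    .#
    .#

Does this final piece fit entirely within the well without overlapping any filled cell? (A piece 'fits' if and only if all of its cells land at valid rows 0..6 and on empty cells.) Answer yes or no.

Answer: yes

Derivation:
Drop 1: Z rot1 at col 3 lands with bottom-row=0; cleared 0 line(s) (total 0); column heights now [0 0 0 2 3 0], max=3
Drop 2: Z rot3 at col 2 lands with bottom-row=1; cleared 0 line(s) (total 0); column heights now [0 0 3 4 3 0], max=4
Drop 3: S rot0 at col 0 lands with bottom-row=2; cleared 0 line(s) (total 0); column heights now [3 4 4 4 3 0], max=4
Drop 4: O rot2 at col 3 lands with bottom-row=4; cleared 0 line(s) (total 0); column heights now [3 4 4 6 6 0], max=6
Drop 5: S rot1 at col 0 lands with bottom-row=4; cleared 0 line(s) (total 0); column heights now [7 6 4 6 6 0], max=7
Test piece L rot3 at col 1 (width 2): heights before test = [7 6 4 6 6 0]; fits = True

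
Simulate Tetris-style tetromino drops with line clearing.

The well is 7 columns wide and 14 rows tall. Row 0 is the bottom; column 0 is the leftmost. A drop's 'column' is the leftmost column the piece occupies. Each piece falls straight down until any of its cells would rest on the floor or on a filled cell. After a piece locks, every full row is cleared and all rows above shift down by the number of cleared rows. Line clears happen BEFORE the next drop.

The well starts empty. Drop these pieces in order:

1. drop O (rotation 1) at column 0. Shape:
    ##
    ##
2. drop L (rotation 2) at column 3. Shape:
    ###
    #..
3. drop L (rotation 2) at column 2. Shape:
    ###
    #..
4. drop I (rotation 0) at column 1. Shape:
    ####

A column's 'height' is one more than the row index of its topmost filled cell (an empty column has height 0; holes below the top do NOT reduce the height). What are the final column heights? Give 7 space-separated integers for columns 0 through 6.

Drop 1: O rot1 at col 0 lands with bottom-row=0; cleared 0 line(s) (total 0); column heights now [2 2 0 0 0 0 0], max=2
Drop 2: L rot2 at col 3 lands with bottom-row=0; cleared 0 line(s) (total 0); column heights now [2 2 0 2 2 2 0], max=2
Drop 3: L rot2 at col 2 lands with bottom-row=1; cleared 0 line(s) (total 0); column heights now [2 2 3 3 3 2 0], max=3
Drop 4: I rot0 at col 1 lands with bottom-row=3; cleared 0 line(s) (total 0); column heights now [2 4 4 4 4 2 0], max=4

Answer: 2 4 4 4 4 2 0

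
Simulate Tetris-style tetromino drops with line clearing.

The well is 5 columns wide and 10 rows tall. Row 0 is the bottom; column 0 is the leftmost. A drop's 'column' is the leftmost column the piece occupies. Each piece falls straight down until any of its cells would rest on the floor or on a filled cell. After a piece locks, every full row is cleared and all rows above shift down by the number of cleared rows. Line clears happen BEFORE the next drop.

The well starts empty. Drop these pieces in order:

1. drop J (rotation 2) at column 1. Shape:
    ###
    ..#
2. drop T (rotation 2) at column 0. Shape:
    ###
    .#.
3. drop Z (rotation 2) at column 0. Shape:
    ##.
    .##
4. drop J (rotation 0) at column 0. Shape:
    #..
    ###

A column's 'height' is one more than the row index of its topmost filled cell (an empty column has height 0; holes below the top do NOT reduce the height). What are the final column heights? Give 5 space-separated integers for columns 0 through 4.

Drop 1: J rot2 at col 1 lands with bottom-row=0; cleared 0 line(s) (total 0); column heights now [0 2 2 2 0], max=2
Drop 2: T rot2 at col 0 lands with bottom-row=2; cleared 0 line(s) (total 0); column heights now [4 4 4 2 0], max=4
Drop 3: Z rot2 at col 0 lands with bottom-row=4; cleared 0 line(s) (total 0); column heights now [6 6 5 2 0], max=6
Drop 4: J rot0 at col 0 lands with bottom-row=6; cleared 0 line(s) (total 0); column heights now [8 7 7 2 0], max=8

Answer: 8 7 7 2 0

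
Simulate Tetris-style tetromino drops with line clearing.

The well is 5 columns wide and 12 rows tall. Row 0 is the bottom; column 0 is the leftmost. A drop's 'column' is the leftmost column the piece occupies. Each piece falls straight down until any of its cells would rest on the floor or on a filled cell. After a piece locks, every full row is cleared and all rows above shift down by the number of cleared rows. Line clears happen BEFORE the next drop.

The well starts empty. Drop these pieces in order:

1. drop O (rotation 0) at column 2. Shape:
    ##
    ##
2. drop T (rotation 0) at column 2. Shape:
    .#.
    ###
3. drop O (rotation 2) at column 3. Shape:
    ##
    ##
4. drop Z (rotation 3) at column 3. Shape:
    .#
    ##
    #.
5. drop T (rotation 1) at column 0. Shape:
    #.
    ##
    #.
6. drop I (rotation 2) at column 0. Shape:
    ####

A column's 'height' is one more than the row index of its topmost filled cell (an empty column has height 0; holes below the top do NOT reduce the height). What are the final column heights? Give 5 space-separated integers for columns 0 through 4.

Answer: 3 2 3 8 8

Derivation:
Drop 1: O rot0 at col 2 lands with bottom-row=0; cleared 0 line(s) (total 0); column heights now [0 0 2 2 0], max=2
Drop 2: T rot0 at col 2 lands with bottom-row=2; cleared 0 line(s) (total 0); column heights now [0 0 3 4 3], max=4
Drop 3: O rot2 at col 3 lands with bottom-row=4; cleared 0 line(s) (total 0); column heights now [0 0 3 6 6], max=6
Drop 4: Z rot3 at col 3 lands with bottom-row=6; cleared 0 line(s) (total 0); column heights now [0 0 3 8 9], max=9
Drop 5: T rot1 at col 0 lands with bottom-row=0; cleared 0 line(s) (total 0); column heights now [3 2 3 8 9], max=9
Drop 6: I rot2 at col 0 lands with bottom-row=8; cleared 1 line(s) (total 1); column heights now [3 2 3 8 8], max=8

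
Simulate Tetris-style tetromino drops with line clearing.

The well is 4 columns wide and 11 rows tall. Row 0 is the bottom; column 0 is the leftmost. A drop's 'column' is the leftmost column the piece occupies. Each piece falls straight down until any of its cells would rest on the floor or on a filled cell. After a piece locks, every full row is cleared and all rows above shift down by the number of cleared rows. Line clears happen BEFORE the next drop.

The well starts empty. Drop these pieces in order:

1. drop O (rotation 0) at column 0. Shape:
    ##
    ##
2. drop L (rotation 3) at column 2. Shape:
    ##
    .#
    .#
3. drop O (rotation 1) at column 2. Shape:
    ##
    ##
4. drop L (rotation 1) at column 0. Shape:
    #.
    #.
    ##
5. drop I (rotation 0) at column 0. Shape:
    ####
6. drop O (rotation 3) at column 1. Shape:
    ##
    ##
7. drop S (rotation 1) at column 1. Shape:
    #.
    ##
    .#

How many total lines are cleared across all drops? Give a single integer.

Drop 1: O rot0 at col 0 lands with bottom-row=0; cleared 0 line(s) (total 0); column heights now [2 2 0 0], max=2
Drop 2: L rot3 at col 2 lands with bottom-row=0; cleared 0 line(s) (total 0); column heights now [2 2 3 3], max=3
Drop 3: O rot1 at col 2 lands with bottom-row=3; cleared 0 line(s) (total 0); column heights now [2 2 5 5], max=5
Drop 4: L rot1 at col 0 lands with bottom-row=2; cleared 1 line(s) (total 1); column heights now [4 2 4 4], max=4
Drop 5: I rot0 at col 0 lands with bottom-row=4; cleared 1 line(s) (total 2); column heights now [4 2 4 4], max=4
Drop 6: O rot3 at col 1 lands with bottom-row=4; cleared 0 line(s) (total 2); column heights now [4 6 6 4], max=6
Drop 7: S rot1 at col 1 lands with bottom-row=6; cleared 0 line(s) (total 2); column heights now [4 9 8 4], max=9

Answer: 2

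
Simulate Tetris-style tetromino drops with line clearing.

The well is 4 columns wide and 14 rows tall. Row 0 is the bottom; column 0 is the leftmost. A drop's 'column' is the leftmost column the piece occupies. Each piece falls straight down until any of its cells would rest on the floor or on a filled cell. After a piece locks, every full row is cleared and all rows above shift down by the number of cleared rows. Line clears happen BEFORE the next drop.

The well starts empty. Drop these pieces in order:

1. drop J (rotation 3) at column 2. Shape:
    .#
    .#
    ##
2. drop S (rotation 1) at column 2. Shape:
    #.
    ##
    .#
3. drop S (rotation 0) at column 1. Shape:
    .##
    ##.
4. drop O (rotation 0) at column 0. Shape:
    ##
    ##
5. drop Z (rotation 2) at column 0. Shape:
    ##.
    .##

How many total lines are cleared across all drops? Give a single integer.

Answer: 1

Derivation:
Drop 1: J rot3 at col 2 lands with bottom-row=0; cleared 0 line(s) (total 0); column heights now [0 0 1 3], max=3
Drop 2: S rot1 at col 2 lands with bottom-row=3; cleared 0 line(s) (total 0); column heights now [0 0 6 5], max=6
Drop 3: S rot0 at col 1 lands with bottom-row=6; cleared 0 line(s) (total 0); column heights now [0 7 8 8], max=8
Drop 4: O rot0 at col 0 lands with bottom-row=7; cleared 1 line(s) (total 1); column heights now [8 8 7 5], max=8
Drop 5: Z rot2 at col 0 lands with bottom-row=8; cleared 0 line(s) (total 1); column heights now [10 10 9 5], max=10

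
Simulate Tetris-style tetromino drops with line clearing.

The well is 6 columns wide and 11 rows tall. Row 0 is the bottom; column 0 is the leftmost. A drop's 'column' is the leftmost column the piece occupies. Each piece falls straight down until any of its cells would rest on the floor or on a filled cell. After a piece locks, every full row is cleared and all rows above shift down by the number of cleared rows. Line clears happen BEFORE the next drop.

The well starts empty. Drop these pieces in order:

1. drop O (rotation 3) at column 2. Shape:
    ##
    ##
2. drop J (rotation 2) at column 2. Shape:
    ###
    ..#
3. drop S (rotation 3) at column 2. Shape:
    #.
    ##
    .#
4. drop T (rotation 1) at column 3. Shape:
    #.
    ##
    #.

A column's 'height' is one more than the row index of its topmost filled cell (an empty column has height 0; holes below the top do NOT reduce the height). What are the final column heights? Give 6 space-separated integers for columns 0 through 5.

Answer: 0 0 6 8 7 0

Derivation:
Drop 1: O rot3 at col 2 lands with bottom-row=0; cleared 0 line(s) (total 0); column heights now [0 0 2 2 0 0], max=2
Drop 2: J rot2 at col 2 lands with bottom-row=1; cleared 0 line(s) (total 0); column heights now [0 0 3 3 3 0], max=3
Drop 3: S rot3 at col 2 lands with bottom-row=3; cleared 0 line(s) (total 0); column heights now [0 0 6 5 3 0], max=6
Drop 4: T rot1 at col 3 lands with bottom-row=5; cleared 0 line(s) (total 0); column heights now [0 0 6 8 7 0], max=8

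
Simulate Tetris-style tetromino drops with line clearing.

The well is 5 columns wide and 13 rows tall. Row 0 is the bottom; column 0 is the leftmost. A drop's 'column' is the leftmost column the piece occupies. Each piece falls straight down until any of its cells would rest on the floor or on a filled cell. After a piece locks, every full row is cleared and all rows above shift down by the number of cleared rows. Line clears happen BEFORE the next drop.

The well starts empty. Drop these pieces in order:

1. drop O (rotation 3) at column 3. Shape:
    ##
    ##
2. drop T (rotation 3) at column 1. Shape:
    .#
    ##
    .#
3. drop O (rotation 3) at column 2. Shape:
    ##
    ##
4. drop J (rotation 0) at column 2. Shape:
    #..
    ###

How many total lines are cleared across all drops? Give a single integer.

Answer: 0

Derivation:
Drop 1: O rot3 at col 3 lands with bottom-row=0; cleared 0 line(s) (total 0); column heights now [0 0 0 2 2], max=2
Drop 2: T rot3 at col 1 lands with bottom-row=0; cleared 0 line(s) (total 0); column heights now [0 2 3 2 2], max=3
Drop 3: O rot3 at col 2 lands with bottom-row=3; cleared 0 line(s) (total 0); column heights now [0 2 5 5 2], max=5
Drop 4: J rot0 at col 2 lands with bottom-row=5; cleared 0 line(s) (total 0); column heights now [0 2 7 6 6], max=7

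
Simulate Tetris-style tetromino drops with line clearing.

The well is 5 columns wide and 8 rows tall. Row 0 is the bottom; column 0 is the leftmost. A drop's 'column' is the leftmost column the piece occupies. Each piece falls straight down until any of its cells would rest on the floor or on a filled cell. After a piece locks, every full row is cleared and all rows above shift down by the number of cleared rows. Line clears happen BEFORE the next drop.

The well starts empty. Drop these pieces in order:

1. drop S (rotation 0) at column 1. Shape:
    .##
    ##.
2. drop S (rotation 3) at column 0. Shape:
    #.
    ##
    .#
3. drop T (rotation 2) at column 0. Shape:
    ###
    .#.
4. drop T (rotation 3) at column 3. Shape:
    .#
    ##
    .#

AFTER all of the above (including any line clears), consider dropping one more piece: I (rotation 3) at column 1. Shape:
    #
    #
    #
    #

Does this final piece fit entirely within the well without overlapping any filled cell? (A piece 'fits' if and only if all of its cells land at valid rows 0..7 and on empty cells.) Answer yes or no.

Answer: no

Derivation:
Drop 1: S rot0 at col 1 lands with bottom-row=0; cleared 0 line(s) (total 0); column heights now [0 1 2 2 0], max=2
Drop 2: S rot3 at col 0 lands with bottom-row=1; cleared 0 line(s) (total 0); column heights now [4 3 2 2 0], max=4
Drop 3: T rot2 at col 0 lands with bottom-row=3; cleared 0 line(s) (total 0); column heights now [5 5 5 2 0], max=5
Drop 4: T rot3 at col 3 lands with bottom-row=1; cleared 0 line(s) (total 0); column heights now [5 5 5 3 4], max=5
Test piece I rot3 at col 1 (width 1): heights before test = [5 5 5 3 4]; fits = False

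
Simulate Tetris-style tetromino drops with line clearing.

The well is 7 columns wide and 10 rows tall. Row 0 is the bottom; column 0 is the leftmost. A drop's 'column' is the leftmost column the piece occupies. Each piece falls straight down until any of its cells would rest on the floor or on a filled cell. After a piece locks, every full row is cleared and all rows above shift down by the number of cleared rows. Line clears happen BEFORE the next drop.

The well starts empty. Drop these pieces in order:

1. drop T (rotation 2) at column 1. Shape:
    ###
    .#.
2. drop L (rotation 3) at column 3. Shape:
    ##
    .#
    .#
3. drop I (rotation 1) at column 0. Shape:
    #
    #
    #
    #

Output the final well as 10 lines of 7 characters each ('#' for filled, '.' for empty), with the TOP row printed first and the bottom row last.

Drop 1: T rot2 at col 1 lands with bottom-row=0; cleared 0 line(s) (total 0); column heights now [0 2 2 2 0 0 0], max=2
Drop 2: L rot3 at col 3 lands with bottom-row=0; cleared 0 line(s) (total 0); column heights now [0 2 2 3 3 0 0], max=3
Drop 3: I rot1 at col 0 lands with bottom-row=0; cleared 0 line(s) (total 0); column heights now [4 2 2 3 3 0 0], max=4

Answer: .......
.......
.......
.......
.......
.......
#......
#..##..
#####..
#.#.#..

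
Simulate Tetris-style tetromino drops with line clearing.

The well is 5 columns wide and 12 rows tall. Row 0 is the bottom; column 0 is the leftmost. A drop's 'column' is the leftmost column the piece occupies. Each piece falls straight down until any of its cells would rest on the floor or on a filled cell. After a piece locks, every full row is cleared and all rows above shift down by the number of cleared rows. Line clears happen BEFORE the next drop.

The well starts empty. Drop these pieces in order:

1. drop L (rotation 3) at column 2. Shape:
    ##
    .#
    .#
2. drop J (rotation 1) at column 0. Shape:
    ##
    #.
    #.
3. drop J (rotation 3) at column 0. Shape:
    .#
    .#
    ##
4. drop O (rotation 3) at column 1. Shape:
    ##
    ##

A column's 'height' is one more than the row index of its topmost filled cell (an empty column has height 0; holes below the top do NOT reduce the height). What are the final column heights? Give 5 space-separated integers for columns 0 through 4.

Drop 1: L rot3 at col 2 lands with bottom-row=0; cleared 0 line(s) (total 0); column heights now [0 0 3 3 0], max=3
Drop 2: J rot1 at col 0 lands with bottom-row=0; cleared 0 line(s) (total 0); column heights now [3 3 3 3 0], max=3
Drop 3: J rot3 at col 0 lands with bottom-row=3; cleared 0 line(s) (total 0); column heights now [4 6 3 3 0], max=6
Drop 4: O rot3 at col 1 lands with bottom-row=6; cleared 0 line(s) (total 0); column heights now [4 8 8 3 0], max=8

Answer: 4 8 8 3 0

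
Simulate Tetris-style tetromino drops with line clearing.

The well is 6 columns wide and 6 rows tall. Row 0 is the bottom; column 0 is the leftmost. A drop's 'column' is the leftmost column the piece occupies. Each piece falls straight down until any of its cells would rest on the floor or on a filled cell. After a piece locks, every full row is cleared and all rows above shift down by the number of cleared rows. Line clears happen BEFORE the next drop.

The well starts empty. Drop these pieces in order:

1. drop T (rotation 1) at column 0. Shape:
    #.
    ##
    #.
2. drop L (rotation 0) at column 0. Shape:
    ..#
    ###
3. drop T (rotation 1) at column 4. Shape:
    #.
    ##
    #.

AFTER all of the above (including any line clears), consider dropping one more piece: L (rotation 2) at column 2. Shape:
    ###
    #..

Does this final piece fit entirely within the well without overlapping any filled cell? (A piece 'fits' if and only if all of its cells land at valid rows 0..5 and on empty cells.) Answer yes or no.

Answer: no

Derivation:
Drop 1: T rot1 at col 0 lands with bottom-row=0; cleared 0 line(s) (total 0); column heights now [3 2 0 0 0 0], max=3
Drop 2: L rot0 at col 0 lands with bottom-row=3; cleared 0 line(s) (total 0); column heights now [4 4 5 0 0 0], max=5
Drop 3: T rot1 at col 4 lands with bottom-row=0; cleared 0 line(s) (total 0); column heights now [4 4 5 0 3 2], max=5
Test piece L rot2 at col 2 (width 3): heights before test = [4 4 5 0 3 2]; fits = False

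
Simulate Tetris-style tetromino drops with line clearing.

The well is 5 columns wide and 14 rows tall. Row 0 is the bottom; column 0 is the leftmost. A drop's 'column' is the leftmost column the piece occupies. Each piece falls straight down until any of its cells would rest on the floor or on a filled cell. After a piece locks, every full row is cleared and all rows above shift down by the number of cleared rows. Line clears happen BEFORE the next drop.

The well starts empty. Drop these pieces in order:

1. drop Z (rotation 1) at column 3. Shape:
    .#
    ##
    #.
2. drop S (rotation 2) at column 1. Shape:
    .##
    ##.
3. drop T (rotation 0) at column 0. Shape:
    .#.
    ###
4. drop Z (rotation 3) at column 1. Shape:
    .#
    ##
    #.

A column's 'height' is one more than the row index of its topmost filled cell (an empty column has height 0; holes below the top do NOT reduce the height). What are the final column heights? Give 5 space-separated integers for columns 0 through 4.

Answer: 4 7 8 3 3

Derivation:
Drop 1: Z rot1 at col 3 lands with bottom-row=0; cleared 0 line(s) (total 0); column heights now [0 0 0 2 3], max=3
Drop 2: S rot2 at col 1 lands with bottom-row=1; cleared 0 line(s) (total 0); column heights now [0 2 3 3 3], max=3
Drop 3: T rot0 at col 0 lands with bottom-row=3; cleared 0 line(s) (total 0); column heights now [4 5 4 3 3], max=5
Drop 4: Z rot3 at col 1 lands with bottom-row=5; cleared 0 line(s) (total 0); column heights now [4 7 8 3 3], max=8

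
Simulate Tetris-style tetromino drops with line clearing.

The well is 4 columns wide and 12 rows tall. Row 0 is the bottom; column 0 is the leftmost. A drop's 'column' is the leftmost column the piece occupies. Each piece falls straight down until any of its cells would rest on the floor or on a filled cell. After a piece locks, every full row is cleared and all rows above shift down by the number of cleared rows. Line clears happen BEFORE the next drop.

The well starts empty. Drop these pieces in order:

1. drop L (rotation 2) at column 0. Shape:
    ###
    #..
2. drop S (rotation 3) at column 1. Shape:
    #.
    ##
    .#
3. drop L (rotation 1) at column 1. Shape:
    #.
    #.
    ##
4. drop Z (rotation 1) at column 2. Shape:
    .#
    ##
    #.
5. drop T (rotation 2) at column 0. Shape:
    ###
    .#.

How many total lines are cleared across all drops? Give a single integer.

Answer: 0

Derivation:
Drop 1: L rot2 at col 0 lands with bottom-row=0; cleared 0 line(s) (total 0); column heights now [2 2 2 0], max=2
Drop 2: S rot3 at col 1 lands with bottom-row=2; cleared 0 line(s) (total 0); column heights now [2 5 4 0], max=5
Drop 3: L rot1 at col 1 lands with bottom-row=5; cleared 0 line(s) (total 0); column heights now [2 8 6 0], max=8
Drop 4: Z rot1 at col 2 lands with bottom-row=6; cleared 0 line(s) (total 0); column heights now [2 8 8 9], max=9
Drop 5: T rot2 at col 0 lands with bottom-row=8; cleared 0 line(s) (total 0); column heights now [10 10 10 9], max=10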